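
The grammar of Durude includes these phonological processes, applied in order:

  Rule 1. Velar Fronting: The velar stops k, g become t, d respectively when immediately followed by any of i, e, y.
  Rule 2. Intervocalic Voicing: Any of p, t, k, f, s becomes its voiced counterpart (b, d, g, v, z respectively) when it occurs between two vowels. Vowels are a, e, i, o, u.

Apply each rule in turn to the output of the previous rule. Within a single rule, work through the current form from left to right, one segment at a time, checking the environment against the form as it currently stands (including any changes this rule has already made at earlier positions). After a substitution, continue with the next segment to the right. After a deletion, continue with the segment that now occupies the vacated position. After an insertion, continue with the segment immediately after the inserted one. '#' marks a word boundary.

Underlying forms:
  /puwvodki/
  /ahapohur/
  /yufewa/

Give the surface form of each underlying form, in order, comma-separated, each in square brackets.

/puwvodki/:
  Rule 1 Velar Fronting: [puwvodki] → [puwvodti]
  Rule 2 Intervocalic Voicing: no change — [puwvodti]
/ahapohur/:
  Rule 1 Velar Fronting: no change — [ahapohur]
  Rule 2 Intervocalic Voicing: [ahapohur] → [ahabohur]
/yufewa/:
  Rule 1 Velar Fronting: no change — [yufewa]
  Rule 2 Intervocalic Voicing: [yufewa] → [yuvewa]

[puwvodti], [ahabohur], [yuvewa]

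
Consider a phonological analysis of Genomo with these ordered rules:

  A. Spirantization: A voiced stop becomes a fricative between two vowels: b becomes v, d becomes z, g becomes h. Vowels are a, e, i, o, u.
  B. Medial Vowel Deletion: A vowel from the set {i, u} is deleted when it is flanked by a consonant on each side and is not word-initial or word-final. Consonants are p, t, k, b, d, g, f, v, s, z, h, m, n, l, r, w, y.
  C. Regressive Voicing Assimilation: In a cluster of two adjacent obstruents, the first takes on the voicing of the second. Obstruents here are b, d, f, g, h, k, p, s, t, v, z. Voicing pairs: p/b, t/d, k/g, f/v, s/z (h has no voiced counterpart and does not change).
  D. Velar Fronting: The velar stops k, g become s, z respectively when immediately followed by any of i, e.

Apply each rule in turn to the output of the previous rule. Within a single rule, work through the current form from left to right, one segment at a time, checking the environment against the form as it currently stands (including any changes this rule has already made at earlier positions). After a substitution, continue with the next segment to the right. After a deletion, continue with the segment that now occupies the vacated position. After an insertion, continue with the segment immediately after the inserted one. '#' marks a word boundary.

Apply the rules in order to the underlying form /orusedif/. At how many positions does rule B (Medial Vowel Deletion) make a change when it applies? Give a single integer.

A Spirantization: [orusedif] → [orusezif]
B Medial Vowel Deletion: [orusezif] → [orsezf]
C Regressive Voicing Assimilation: [orsezf] → [orsesf]
D Velar Fronting: no change — [orsesf]
Rule B changed 2 position(s).

2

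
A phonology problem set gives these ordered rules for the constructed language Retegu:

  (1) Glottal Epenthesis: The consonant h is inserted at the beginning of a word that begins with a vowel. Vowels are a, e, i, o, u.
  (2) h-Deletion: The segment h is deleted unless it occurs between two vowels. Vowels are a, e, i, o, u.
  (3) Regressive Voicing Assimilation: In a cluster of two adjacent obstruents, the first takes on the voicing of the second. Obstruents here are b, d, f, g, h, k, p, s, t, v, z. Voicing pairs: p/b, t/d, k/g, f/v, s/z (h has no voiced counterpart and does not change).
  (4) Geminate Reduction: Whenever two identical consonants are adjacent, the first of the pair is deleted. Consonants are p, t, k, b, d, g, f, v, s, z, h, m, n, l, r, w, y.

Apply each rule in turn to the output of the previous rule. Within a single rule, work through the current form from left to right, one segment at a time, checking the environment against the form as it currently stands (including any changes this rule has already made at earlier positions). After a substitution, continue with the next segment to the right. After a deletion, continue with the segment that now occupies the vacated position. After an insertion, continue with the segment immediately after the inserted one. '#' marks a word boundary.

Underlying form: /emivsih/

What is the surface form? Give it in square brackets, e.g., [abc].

(1) Glottal Epenthesis: [emivsih] → [hemivsih]
(2) h-Deletion: [hemivsih] → [emivsi]
(3) Regressive Voicing Assimilation: [emivsi] → [emifsi]
(4) Geminate Reduction: no change — [emifsi]

[emifsi]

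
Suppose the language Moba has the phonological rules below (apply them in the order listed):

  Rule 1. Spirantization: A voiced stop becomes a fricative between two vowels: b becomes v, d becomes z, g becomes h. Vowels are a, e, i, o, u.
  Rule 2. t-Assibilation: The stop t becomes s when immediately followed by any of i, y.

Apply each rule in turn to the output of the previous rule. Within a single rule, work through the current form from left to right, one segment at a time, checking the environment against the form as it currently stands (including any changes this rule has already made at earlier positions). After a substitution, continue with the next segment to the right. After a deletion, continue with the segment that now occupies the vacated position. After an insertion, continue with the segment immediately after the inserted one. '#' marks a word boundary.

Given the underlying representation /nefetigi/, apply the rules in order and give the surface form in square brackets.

[nefesihi]

Rule 1 Spirantization: [nefetigi] → [nefetihi]
Rule 2 t-Assibilation: [nefetihi] → [nefesihi]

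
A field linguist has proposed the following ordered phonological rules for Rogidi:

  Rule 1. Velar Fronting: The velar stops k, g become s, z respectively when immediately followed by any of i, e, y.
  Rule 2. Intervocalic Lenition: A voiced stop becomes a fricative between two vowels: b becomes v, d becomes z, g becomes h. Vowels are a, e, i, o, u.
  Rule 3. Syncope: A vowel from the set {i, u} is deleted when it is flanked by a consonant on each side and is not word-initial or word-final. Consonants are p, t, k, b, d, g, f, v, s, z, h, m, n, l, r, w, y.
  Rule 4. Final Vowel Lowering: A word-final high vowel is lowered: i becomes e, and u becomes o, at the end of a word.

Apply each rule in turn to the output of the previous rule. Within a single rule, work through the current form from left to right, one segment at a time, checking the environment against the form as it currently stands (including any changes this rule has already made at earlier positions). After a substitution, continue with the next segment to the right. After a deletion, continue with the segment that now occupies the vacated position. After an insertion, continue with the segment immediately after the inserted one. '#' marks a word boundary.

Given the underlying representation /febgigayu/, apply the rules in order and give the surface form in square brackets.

[febzhayo]

Rule 1 Velar Fronting: [febgigayu] → [febzigayu]
Rule 2 Intervocalic Lenition: [febzigayu] → [febzihayu]
Rule 3 Syncope: [febzihayu] → [febzhayu]
Rule 4 Final Vowel Lowering: [febzhayu] → [febzhayo]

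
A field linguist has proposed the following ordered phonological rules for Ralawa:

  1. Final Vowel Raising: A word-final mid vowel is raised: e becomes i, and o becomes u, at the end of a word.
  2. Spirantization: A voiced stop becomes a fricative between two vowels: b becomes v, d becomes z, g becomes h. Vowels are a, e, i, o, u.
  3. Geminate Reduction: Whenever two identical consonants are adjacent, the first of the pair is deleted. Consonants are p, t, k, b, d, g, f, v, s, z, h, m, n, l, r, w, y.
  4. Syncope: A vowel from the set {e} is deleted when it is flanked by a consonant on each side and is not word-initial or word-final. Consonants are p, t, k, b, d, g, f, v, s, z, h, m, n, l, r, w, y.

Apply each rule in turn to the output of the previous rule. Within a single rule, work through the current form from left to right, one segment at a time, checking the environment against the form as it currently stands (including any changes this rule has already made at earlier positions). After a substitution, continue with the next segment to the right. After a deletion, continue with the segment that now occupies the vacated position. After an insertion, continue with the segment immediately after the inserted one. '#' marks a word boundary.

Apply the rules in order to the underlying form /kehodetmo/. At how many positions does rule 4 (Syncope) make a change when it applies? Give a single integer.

2

1 Final Vowel Raising: [kehodetmo] → [kehodetmu]
2 Spirantization: [kehodetmu] → [kehozetmu]
3 Geminate Reduction: no change — [kehozetmu]
4 Syncope: [kehozetmu] → [khoztmu]
Rule 4 changed 2 position(s).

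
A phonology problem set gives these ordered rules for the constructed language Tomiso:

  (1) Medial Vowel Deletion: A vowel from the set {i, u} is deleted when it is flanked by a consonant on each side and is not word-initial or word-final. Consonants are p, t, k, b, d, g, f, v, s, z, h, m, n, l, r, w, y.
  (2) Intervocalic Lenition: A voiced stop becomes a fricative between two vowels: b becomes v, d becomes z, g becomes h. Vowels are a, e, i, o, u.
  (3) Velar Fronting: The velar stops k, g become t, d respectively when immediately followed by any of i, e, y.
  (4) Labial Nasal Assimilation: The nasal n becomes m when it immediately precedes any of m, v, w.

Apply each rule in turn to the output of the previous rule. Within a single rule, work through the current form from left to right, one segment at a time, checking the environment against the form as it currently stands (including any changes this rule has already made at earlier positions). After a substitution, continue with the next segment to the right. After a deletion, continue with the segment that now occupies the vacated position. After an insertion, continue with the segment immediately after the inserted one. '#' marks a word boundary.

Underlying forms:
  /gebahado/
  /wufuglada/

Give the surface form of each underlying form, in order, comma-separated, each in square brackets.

[devahazo], [wfglaza]

/gebahado/:
  (1) Medial Vowel Deletion: no change — [gebahado]
  (2) Intervocalic Lenition: [gebahado] → [gevahazo]
  (3) Velar Fronting: [gevahazo] → [devahazo]
  (4) Labial Nasal Assimilation: no change — [devahazo]
/wufuglada/:
  (1) Medial Vowel Deletion: [wufuglada] → [wfglada]
  (2) Intervocalic Lenition: [wfglada] → [wfglaza]
  (3) Velar Fronting: no change — [wfglaza]
  (4) Labial Nasal Assimilation: no change — [wfglaza]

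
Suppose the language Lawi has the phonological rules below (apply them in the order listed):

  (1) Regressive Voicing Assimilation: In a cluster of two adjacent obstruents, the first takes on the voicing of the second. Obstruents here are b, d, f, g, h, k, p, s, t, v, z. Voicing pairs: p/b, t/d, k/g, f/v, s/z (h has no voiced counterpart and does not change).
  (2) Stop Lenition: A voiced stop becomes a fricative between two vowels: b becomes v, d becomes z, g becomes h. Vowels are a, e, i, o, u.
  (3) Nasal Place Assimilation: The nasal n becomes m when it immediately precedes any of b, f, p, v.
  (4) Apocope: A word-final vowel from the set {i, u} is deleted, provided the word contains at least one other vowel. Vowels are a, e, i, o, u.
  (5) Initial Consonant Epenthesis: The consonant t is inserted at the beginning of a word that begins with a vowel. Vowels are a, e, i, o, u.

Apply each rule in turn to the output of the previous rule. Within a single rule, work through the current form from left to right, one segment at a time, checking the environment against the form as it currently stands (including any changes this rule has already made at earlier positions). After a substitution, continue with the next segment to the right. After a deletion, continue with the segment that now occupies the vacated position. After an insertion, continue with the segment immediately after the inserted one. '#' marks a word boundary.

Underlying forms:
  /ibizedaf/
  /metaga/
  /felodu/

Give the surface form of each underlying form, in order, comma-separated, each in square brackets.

/ibizedaf/:
  (1) Regressive Voicing Assimilation: no change — [ibizedaf]
  (2) Stop Lenition: [ibizedaf] → [ivizezaf]
  (3) Nasal Place Assimilation: no change — [ivizezaf]
  (4) Apocope: no change — [ivizezaf]
  (5) Initial Consonant Epenthesis: [ivizezaf] → [tivizezaf]
/metaga/:
  (1) Regressive Voicing Assimilation: no change — [metaga]
  (2) Stop Lenition: [metaga] → [metaha]
  (3) Nasal Place Assimilation: no change — [metaha]
  (4) Apocope: no change — [metaha]
  (5) Initial Consonant Epenthesis: no change — [metaha]
/felodu/:
  (1) Regressive Voicing Assimilation: no change — [felodu]
  (2) Stop Lenition: [felodu] → [felozu]
  (3) Nasal Place Assimilation: no change — [felozu]
  (4) Apocope: [felozu] → [feloz]
  (5) Initial Consonant Epenthesis: no change — [feloz]

[tivizezaf], [metaha], [feloz]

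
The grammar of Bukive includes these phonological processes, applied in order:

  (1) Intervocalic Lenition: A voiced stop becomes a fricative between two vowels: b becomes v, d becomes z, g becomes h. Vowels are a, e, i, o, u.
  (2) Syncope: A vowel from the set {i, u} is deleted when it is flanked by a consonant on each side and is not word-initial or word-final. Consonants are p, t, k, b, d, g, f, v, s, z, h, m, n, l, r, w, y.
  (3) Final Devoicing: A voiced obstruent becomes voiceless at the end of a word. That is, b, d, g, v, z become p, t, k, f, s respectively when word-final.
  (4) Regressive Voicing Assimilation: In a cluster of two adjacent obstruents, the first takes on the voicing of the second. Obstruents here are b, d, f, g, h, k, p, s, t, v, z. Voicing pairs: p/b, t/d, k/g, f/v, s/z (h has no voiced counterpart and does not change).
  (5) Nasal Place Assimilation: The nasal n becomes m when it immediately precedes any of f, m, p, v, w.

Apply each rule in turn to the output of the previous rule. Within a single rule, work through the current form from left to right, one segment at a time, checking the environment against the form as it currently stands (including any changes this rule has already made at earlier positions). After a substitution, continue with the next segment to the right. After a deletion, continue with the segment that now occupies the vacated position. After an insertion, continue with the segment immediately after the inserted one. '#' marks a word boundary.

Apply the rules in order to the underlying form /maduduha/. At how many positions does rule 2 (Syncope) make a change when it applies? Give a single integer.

(1) Intervocalic Lenition: [maduduha] → [mazuzuha]
(2) Syncope: [mazuzuha] → [mazzha]
(3) Final Devoicing: no change — [mazzha]
(4) Regressive Voicing Assimilation: [mazzha] → [mazsha]
(5) Nasal Place Assimilation: no change — [mazsha]
Rule 2 changed 2 position(s).

2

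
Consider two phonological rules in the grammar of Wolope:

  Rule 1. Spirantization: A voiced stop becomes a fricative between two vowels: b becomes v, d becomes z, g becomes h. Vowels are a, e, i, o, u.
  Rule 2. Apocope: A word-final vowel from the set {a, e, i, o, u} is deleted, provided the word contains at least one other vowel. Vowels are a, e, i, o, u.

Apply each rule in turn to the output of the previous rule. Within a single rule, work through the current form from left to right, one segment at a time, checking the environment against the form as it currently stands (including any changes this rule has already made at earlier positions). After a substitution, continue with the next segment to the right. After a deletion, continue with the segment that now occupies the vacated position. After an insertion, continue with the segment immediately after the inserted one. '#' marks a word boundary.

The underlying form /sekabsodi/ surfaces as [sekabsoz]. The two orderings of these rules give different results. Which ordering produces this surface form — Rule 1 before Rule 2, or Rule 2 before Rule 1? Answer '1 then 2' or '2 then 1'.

Order 1 then 2:
  1 Spirantization: [sekabsodi] → [sekabsozi]
  2 Apocope: [sekabsozi] → [sekabsoz]
  result: [sekabsoz]
Order 2 then 1:
  2 Apocope: [sekabsodi] → [sekabsod]
  1 Spirantization: no change — [sekabsod]
  result: [sekabsod]

1 then 2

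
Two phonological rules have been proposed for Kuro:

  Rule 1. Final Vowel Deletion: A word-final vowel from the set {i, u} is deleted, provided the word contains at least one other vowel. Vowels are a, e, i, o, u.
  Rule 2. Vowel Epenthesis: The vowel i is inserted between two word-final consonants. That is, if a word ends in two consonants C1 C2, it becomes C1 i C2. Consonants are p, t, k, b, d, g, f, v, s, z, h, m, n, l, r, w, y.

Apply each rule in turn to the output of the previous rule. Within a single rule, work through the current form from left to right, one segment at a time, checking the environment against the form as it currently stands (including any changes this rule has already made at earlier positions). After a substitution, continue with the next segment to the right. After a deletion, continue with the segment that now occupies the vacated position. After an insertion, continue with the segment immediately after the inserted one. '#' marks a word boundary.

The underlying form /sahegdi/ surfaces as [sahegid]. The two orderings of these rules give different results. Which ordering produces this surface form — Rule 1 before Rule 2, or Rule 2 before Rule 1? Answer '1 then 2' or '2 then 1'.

1 then 2

Order 1 then 2:
  1 Final Vowel Deletion: [sahegdi] → [sahegd]
  2 Vowel Epenthesis: [sahegd] → [sahegid]
  result: [sahegid]
Order 2 then 1:
  2 Vowel Epenthesis: no change — [sahegdi]
  1 Final Vowel Deletion: [sahegdi] → [sahegd]
  result: [sahegd]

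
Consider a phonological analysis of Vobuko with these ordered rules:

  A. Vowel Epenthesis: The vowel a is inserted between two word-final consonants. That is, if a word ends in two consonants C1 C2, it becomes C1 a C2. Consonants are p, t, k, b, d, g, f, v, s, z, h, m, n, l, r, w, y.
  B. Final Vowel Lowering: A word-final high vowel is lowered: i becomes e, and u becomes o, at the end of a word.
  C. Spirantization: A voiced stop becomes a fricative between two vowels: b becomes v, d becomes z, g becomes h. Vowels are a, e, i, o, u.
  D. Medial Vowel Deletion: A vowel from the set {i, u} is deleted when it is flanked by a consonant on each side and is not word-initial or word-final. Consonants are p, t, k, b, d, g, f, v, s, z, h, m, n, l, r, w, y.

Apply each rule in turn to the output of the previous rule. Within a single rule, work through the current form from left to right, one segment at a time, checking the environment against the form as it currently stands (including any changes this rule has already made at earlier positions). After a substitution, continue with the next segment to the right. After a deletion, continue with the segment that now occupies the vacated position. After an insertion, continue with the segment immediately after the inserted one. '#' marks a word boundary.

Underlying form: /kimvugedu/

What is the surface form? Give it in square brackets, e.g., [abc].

[kmvhezo]

A Vowel Epenthesis: no change — [kimvugedu]
B Final Vowel Lowering: [kimvugedu] → [kimvugedo]
C Spirantization: [kimvugedo] → [kimvuhezo]
D Medial Vowel Deletion: [kimvuhezo] → [kmvhezo]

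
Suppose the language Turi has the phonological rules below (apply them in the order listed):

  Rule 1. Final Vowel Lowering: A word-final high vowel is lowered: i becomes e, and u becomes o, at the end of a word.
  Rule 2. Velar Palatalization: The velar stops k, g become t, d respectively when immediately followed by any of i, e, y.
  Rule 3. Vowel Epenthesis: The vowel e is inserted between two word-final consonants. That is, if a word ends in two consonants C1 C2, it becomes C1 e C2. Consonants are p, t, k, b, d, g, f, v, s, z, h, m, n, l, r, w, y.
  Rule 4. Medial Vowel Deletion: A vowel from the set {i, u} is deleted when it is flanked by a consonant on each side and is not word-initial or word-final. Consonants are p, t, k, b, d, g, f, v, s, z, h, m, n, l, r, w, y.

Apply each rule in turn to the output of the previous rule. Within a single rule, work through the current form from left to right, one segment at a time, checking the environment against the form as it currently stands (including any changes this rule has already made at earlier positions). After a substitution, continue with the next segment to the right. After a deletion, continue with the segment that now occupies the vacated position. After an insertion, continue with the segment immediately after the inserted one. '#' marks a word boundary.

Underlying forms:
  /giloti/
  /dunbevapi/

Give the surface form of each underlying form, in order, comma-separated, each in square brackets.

/giloti/:
  Rule 1 Final Vowel Lowering: [giloti] → [gilote]
  Rule 2 Velar Palatalization: [gilote] → [dilote]
  Rule 3 Vowel Epenthesis: no change — [dilote]
  Rule 4 Medial Vowel Deletion: [dilote] → [dlote]
/dunbevapi/:
  Rule 1 Final Vowel Lowering: [dunbevapi] → [dunbevape]
  Rule 2 Velar Palatalization: no change — [dunbevape]
  Rule 3 Vowel Epenthesis: no change — [dunbevape]
  Rule 4 Medial Vowel Deletion: [dunbevape] → [dnbevape]

[dlote], [dnbevape]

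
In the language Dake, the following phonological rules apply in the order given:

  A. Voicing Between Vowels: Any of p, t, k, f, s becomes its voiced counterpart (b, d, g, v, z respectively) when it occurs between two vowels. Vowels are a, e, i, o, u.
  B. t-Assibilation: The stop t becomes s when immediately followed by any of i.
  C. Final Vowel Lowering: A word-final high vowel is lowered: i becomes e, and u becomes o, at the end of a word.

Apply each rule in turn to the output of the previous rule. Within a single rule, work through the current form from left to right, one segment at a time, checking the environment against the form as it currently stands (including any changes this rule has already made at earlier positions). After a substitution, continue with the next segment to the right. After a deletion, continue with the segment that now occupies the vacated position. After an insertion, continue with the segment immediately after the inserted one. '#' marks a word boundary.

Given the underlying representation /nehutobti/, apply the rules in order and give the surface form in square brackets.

[nehudobse]

A Voicing Between Vowels: [nehutobti] → [nehudobti]
B t-Assibilation: [nehudobti] → [nehudobsi]
C Final Vowel Lowering: [nehudobsi] → [nehudobse]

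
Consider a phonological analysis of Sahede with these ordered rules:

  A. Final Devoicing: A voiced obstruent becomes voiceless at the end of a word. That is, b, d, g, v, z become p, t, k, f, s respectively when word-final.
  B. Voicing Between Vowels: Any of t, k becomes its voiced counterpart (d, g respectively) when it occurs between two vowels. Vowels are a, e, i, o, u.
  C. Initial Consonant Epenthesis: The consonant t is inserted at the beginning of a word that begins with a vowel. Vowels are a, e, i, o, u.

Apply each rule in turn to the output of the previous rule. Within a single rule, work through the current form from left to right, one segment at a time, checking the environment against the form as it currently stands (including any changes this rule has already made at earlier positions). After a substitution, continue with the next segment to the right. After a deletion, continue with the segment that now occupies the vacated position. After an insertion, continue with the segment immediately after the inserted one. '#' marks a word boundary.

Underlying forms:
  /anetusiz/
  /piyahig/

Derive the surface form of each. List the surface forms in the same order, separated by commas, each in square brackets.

/anetusiz/:
  A Final Devoicing: [anetusiz] → [anetusis]
  B Voicing Between Vowels: [anetusis] → [anedusis]
  C Initial Consonant Epenthesis: [anedusis] → [tanedusis]
/piyahig/:
  A Final Devoicing: [piyahig] → [piyahik]
  B Voicing Between Vowels: no change — [piyahik]
  C Initial Consonant Epenthesis: no change — [piyahik]

[tanedusis], [piyahik]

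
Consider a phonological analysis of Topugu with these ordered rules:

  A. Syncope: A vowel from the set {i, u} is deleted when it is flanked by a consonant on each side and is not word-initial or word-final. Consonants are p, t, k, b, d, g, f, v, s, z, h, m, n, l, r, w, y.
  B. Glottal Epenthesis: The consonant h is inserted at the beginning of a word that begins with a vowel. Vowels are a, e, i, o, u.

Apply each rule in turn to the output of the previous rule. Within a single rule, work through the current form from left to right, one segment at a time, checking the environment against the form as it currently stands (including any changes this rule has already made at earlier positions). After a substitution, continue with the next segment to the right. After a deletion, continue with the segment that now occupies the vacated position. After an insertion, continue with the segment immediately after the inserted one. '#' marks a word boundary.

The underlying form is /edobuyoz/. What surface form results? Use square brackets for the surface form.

[hedobyoz]

A Syncope: [edobuyoz] → [edobyoz]
B Glottal Epenthesis: [edobyoz] → [hedobyoz]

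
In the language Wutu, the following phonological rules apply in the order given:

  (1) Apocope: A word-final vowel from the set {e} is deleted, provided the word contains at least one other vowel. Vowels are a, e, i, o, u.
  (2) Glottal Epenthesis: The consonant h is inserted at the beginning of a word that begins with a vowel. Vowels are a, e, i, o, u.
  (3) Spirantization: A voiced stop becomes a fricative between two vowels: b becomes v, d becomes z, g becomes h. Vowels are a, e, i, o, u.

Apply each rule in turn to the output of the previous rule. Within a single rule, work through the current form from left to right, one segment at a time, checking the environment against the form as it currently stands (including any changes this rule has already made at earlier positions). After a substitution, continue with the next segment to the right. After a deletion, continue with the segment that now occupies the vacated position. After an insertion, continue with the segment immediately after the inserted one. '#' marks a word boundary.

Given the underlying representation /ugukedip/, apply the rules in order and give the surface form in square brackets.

(1) Apocope: no change — [ugukedip]
(2) Glottal Epenthesis: [ugukedip] → [hugukedip]
(3) Spirantization: [hugukedip] → [huhukezip]

[huhukezip]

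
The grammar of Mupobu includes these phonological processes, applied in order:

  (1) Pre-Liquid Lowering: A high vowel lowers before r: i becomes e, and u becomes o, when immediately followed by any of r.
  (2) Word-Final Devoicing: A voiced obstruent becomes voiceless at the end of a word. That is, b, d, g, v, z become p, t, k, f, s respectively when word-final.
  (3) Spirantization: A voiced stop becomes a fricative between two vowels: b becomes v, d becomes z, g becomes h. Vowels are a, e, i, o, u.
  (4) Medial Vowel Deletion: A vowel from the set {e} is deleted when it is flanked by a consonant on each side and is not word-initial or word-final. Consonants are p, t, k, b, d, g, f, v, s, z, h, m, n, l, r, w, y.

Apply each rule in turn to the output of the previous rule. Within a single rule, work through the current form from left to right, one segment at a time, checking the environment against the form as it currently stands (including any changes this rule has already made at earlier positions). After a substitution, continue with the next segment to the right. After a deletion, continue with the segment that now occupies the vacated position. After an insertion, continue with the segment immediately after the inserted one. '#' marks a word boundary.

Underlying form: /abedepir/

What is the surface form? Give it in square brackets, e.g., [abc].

(1) Pre-Liquid Lowering: [abedepir] → [abedeper]
(2) Word-Final Devoicing: no change — [abedeper]
(3) Spirantization: [abedeper] → [avezeper]
(4) Medial Vowel Deletion: [avezeper] → [avzpr]

[avzpr]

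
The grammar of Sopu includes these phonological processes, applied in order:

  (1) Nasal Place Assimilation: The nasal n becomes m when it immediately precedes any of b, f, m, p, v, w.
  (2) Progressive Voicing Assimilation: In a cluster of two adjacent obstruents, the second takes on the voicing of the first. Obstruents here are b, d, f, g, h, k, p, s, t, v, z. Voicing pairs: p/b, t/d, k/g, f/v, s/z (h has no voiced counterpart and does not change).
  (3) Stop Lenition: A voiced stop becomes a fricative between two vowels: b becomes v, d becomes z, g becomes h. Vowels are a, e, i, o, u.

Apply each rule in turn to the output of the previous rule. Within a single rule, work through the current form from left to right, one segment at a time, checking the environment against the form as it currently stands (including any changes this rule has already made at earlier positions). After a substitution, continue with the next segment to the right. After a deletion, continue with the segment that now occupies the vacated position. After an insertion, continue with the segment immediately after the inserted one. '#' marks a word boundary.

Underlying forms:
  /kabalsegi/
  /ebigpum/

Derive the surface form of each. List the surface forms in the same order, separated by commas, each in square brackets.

/kabalsegi/:
  (1) Nasal Place Assimilation: no change — [kabalsegi]
  (2) Progressive Voicing Assimilation: no change — [kabalsegi]
  (3) Stop Lenition: [kabalsegi] → [kavalsehi]
/ebigpum/:
  (1) Nasal Place Assimilation: no change — [ebigpum]
  (2) Progressive Voicing Assimilation: [ebigpum] → [ebigbum]
  (3) Stop Lenition: [ebigbum] → [evigbum]

[kavalsehi], [evigbum]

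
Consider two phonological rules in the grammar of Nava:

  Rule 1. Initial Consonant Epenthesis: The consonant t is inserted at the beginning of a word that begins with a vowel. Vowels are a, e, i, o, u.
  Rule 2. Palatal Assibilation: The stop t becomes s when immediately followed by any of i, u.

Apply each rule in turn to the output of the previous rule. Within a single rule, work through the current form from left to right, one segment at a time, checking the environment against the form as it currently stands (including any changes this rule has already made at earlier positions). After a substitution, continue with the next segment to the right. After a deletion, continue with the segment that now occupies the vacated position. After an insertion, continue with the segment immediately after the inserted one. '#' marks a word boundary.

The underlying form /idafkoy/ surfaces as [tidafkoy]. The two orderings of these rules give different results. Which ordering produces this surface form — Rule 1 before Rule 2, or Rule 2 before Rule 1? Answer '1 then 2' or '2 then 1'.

2 then 1

Order 1 then 2:
  1 Initial Consonant Epenthesis: [idafkoy] → [tidafkoy]
  2 Palatal Assibilation: [tidafkoy] → [sidafkoy]
  result: [sidafkoy]
Order 2 then 1:
  2 Palatal Assibilation: no change — [idafkoy]
  1 Initial Consonant Epenthesis: [idafkoy] → [tidafkoy]
  result: [tidafkoy]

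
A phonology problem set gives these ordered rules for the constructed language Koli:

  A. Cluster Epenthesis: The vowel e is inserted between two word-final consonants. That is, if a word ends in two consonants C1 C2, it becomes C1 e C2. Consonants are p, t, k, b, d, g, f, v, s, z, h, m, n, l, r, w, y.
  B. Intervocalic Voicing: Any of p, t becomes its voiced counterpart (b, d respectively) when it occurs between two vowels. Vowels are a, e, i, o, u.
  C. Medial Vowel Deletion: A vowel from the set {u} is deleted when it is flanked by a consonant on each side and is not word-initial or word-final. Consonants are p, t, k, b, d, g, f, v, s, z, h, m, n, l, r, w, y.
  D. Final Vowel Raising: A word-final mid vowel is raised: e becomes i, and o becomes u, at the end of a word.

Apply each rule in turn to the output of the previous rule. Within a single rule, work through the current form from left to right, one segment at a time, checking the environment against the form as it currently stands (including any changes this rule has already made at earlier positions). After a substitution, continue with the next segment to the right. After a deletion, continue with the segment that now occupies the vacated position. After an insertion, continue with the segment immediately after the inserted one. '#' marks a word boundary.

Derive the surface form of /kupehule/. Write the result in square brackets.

[kbehli]

A Cluster Epenthesis: no change — [kupehule]
B Intervocalic Voicing: [kupehule] → [kubehule]
C Medial Vowel Deletion: [kubehule] → [kbehle]
D Final Vowel Raising: [kbehle] → [kbehli]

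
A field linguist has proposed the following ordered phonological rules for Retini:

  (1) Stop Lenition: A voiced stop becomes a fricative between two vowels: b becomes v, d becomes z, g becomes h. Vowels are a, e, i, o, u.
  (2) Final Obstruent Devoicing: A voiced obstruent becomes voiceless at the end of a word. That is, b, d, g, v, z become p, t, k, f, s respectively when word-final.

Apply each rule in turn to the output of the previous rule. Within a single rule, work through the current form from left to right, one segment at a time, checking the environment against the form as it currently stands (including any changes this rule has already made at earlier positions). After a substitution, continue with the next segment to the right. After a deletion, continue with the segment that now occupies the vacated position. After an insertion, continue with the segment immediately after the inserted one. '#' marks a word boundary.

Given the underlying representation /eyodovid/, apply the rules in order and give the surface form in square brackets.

(1) Stop Lenition: [eyodovid] → [eyozovid]
(2) Final Obstruent Devoicing: [eyozovid] → [eyozovit]

[eyozovit]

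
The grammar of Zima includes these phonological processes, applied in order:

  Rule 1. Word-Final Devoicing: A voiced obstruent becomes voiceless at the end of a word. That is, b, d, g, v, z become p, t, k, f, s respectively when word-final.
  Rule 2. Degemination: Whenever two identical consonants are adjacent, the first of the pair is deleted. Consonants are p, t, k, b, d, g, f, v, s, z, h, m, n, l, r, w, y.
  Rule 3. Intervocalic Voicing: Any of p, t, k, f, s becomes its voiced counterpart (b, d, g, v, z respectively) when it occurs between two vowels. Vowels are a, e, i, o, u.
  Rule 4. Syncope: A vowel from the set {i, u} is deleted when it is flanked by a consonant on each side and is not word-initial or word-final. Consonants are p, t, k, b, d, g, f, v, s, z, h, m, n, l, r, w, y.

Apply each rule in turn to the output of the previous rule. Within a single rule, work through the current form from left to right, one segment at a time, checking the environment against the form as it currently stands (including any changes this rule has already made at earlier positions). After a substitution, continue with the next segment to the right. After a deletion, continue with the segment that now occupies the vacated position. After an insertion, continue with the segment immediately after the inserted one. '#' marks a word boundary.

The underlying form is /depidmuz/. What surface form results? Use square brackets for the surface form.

Rule 1 Word-Final Devoicing: [depidmuz] → [depidmus]
Rule 2 Degemination: no change — [depidmus]
Rule 3 Intervocalic Voicing: [depidmus] → [debidmus]
Rule 4 Syncope: [debidmus] → [debdms]

[debdms]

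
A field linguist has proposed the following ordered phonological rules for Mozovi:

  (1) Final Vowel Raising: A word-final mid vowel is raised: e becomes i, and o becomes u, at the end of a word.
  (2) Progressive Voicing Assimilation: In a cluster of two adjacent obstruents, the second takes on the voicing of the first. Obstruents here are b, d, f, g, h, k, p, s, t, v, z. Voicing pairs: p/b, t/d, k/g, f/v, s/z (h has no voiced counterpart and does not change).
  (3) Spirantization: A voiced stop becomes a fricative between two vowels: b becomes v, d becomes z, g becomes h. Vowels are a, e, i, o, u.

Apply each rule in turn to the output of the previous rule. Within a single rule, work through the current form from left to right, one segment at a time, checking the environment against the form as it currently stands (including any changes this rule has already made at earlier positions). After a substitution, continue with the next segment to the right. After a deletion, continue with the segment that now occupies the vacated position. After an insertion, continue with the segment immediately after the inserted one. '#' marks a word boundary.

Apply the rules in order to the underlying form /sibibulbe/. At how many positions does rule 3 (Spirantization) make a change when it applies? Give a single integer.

(1) Final Vowel Raising: [sibibulbe] → [sibibulbi]
(2) Progressive Voicing Assimilation: no change — [sibibulbi]
(3) Spirantization: [sibibulbi] → [sivivulbi]
Rule 3 changed 2 position(s).

2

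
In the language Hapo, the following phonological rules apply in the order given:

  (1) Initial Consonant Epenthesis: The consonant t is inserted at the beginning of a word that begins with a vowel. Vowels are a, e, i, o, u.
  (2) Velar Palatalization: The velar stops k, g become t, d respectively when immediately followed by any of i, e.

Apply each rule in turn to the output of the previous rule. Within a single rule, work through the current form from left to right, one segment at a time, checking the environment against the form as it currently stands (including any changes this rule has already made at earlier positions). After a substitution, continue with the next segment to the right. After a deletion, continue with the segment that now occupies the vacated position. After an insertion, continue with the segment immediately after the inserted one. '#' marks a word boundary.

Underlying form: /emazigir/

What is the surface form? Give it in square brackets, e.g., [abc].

[temazidir]

(1) Initial Consonant Epenthesis: [emazigir] → [temazigir]
(2) Velar Palatalization: [temazigir] → [temazidir]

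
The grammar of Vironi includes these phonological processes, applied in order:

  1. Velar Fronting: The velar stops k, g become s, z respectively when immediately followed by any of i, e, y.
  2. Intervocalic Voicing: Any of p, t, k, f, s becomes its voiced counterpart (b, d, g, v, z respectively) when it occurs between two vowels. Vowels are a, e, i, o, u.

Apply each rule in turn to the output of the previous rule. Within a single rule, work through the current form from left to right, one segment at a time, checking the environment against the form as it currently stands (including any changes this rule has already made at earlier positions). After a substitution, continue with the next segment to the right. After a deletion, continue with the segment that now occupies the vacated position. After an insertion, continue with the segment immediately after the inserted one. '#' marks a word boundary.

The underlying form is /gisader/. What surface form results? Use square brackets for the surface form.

[zizader]

1 Velar Fronting: [gisader] → [zisader]
2 Intervocalic Voicing: [zisader] → [zizader]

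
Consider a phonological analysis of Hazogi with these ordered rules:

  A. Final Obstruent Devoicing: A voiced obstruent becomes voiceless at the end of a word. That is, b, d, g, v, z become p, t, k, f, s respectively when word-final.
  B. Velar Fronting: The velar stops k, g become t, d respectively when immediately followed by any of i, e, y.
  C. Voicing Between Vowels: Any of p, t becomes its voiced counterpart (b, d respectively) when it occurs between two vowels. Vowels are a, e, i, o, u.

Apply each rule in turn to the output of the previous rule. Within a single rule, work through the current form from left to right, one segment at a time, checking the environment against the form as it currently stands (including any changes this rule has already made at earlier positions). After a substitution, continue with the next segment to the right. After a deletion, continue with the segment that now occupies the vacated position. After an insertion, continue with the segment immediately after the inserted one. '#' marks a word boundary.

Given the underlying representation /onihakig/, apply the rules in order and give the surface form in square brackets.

A Final Obstruent Devoicing: [onihakig] → [onihakik]
B Velar Fronting: [onihakik] → [onihatik]
C Voicing Between Vowels: [onihatik] → [onihadik]

[onihadik]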